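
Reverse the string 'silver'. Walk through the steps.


Reverse 'silver' character by character: 'revlis'.

revlis


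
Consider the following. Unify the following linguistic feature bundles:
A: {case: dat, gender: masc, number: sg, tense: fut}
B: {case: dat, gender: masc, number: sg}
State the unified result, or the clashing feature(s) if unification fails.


Compare features:
case: A=dat vs B=dat -> unified: dat
gender: A=masc vs B=masc -> unified: masc
number: A=sg vs B=sg -> unified: sg
tense: A=fut vs B=_ -> unified: fut
No clashes found.

Unified: {case: dat, gender: masc, number: sg, tense: fut}


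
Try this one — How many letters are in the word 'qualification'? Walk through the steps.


Spell out 'qualification' and number each letter: q(1), u(2), a(3), l(4), i(5), f(6), i(7), c(8), a(9), t(10), i(11), o(12), n(13). Total: 13 letters.

13


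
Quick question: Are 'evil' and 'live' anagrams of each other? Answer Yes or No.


Sorted letters of 'evil': 'eilv'
Sorted letters of 'live': 'eilv'
They match.

Yes


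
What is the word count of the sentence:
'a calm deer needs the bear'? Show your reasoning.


Split into words: a | calm | deer | needs | the | bear = 6 words.

6


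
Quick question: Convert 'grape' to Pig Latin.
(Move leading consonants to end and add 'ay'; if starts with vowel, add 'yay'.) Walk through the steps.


'grape': move consonant cluster 'gr' to end and add 'ay': 'apegray'.

apegray


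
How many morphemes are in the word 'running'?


Decomposition: run (root) + -ing (suffix) = 2 morpheme(s)

2 morphemes


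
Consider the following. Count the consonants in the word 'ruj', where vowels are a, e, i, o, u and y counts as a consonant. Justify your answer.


Consonants in 'ruj': r, j = 2 consonants.

2


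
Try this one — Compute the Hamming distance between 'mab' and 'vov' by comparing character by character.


Alignment:
Position 1: 'm' vs 'v' = DIFFER
Position 2: 'a' vs 'o' = DIFFER
Position 3: 'b' vs 'v' = DIFFER
Total differences: 3

3


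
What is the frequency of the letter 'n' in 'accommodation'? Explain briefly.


Letter 'n' in 'accommodation': found at position(s) 13 = 1 occurrence(s).

1


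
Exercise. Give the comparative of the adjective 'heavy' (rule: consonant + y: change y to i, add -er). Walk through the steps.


Apply comparative formation (consonant + y: change y to i, add -er): 'heavy' -> 'heavier'.

heavier


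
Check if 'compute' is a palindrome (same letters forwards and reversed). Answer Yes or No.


Forward: 'compute'
Reversed: 'etupmoc'
They differ.

No


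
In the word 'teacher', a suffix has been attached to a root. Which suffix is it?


The word 'teacher' = 'teach' (root) + '-er' (suffix). The suffix is '-er'.

er


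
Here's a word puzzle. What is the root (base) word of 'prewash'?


Remove prefix 'pre' from 'prewash' to get root 'wash'.

wash


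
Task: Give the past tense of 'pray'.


Apply rule: Add -ed. 'pray' becomes 'prayed'.

prayed


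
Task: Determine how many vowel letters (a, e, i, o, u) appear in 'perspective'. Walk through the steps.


Vowels in 'perspective': e, e, i, e = 4 vowels.

4


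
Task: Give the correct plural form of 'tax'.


Apply rule: Add -es (sibilant/fricative ending). 'tax' becomes 'taxes'.

taxes


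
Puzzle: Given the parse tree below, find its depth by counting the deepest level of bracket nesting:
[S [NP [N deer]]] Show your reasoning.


Count bracket nesting levels:
'[' at pos 0: depth = 1
'[' at pos 3: depth = 2
'[' at pos 7: depth = 3
Maximum depth reached: 3

3


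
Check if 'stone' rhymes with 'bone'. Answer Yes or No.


Rime (stressed vowel + following sounds) of 'stone': -one = /oʊn/
Rime of 'bone': -one = /oʊn/
/oʊn/ and /oʊn/ are the same ending sound, so the words rhyme.

Yes


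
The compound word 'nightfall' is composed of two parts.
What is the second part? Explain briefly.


Split 'nightfall' into 'night' + 'fall'. The second part is 'fall'.

fall


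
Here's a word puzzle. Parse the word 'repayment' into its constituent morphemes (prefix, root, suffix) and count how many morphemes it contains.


Step 1: Identify prefix: 're' (meaning: again)
Step 2: Identify root: 'pay'
Step 3: Identify suffix(es): 'ment'
Decomposition: re- (prefix: again) + pay (root) + -ment (suffix: action/result)
Total morphemes: 3

3 morphemes (re- (prefix: again) + pay (root) + -ment (suffix: action/result))


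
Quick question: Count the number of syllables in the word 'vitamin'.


Break 'vitamin' into syllables: vi-ta-min -> vi | ta | min = 3 syllables

3 syllables


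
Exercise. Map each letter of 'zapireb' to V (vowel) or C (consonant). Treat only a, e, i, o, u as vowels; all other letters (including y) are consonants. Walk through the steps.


Letter mapping: z = C, a = V, p = C, i = V, r = C, e = V, b = C.

CVCVCVC


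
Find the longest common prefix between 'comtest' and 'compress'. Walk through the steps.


Compare from the start: 3 characters match: 'com'. Mismatch at position 4: 't' vs 'p'.

com


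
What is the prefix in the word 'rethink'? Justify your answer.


The word 'rethink' = 're' (prefix) + 'think' (root). The prefix is 're'.

re


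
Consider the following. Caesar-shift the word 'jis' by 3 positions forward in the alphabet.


Shift each letter by 3: j -> m, i -> l, s -> v. Result: 'mlv'.

mlv


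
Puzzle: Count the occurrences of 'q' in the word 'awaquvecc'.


Letter 'q' in 'awaquvecc': found at position(s) 4 = 1 occurrence(s).

1


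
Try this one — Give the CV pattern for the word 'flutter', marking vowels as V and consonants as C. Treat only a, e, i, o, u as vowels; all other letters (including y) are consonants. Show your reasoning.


Letter mapping: f = C, l = C, u = V, t = C, t = C, e = V, r = C.

CCVCCVC


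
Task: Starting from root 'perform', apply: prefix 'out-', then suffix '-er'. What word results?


Step 1: Add prefix 'out-' to 'perform' = 'outperform'
Step 2: Add suffix '-er' to 'outperform' = 'outperformer'

outperformer


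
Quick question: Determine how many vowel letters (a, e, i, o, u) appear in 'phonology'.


Vowels in 'phonology': o, o, o = 3 vowels.

3


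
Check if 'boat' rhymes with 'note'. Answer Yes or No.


Rime (stressed vowel + following sounds) of 'boat': -oat = /oʊt/
Rime of 'note': -ote = /oʊt/
/oʊt/ and /oʊt/ are the same ending sound, so the words rhyme.

Yes


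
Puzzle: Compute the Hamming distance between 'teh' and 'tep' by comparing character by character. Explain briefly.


Alignment:
Position 1: 't' vs 't' = match
Position 2: 'e' vs 'e' = match
Position 3: 'h' vs 'p' = DIFFER
Total differences: 1

1


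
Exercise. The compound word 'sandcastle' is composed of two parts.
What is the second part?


Split 'sandcastle' into 'sand' + 'castle'. The second part is 'castle'.

castle


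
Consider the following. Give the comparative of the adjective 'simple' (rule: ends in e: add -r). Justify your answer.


Apply comparative formation (ends in e: add -r): 'simple' -> 'simpler'.

simpler


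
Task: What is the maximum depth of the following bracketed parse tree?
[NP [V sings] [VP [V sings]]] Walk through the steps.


Count bracket nesting levels:
'[' at pos 0: depth = 1
'[' at pos 4: depth = 2
'[' at pos 14: depth = 2
'[' at pos 18: depth = 3
Maximum depth reached: 3

3


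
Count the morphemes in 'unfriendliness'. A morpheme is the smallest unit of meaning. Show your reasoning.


Decomposition: un- (prefix) + friend (root) + -ly (suffix) + -ness (suffix) = 4 morpheme(s)

4 morphemes


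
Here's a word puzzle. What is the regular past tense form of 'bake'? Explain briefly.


Apply rule: Add -d (word ends in -e). 'bake' becomes 'baked'.

baked


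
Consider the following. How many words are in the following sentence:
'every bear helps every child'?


Split into words: every | bear | helps | every | child = 5 words.

5


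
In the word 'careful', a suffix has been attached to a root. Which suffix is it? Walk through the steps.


The word 'careful' = 'care' (root) + '-ful' (suffix). The suffix is '-ful'.

ful


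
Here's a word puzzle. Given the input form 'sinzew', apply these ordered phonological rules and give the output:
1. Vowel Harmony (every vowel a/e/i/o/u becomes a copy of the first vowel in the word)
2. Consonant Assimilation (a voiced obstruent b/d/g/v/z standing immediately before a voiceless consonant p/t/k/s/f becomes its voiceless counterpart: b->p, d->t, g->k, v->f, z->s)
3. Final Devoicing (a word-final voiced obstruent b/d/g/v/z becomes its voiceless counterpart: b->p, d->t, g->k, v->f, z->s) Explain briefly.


Starting form: 'sinzew'
Rule 1: Vowel Harmony: all vowels become 'i' (matching first vowel). 'sinzew' -> 'sinziw'
Rule 2: Consonant Assimilation: no voiced obstruent (b/d/g/v/z) stands immediately before a voiceless consonant (p/t/k/s/f). No change.
Rule 3: Final Devoicing: final consonant 'w' is not one of the voiced obstruents b/d/g/v/z. No change.
Final form: 'sinziw'

sinziw


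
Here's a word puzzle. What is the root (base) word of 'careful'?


Remove suffix '-ful' from 'careful' to get root 'care'.

care


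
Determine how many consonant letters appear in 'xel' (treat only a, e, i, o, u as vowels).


Consonants in 'xel': x, l = 2 consonants.

2


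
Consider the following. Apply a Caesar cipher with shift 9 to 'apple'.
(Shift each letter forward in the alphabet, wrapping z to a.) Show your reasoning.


Shift each letter by 9: a -> j, p -> y, p -> y, l -> u, e -> n. Result: 'jyyun'.

jyyun


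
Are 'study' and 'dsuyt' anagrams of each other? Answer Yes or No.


Sorted letters of 'study': 'dstuy'
Sorted letters of 'dsuyt': 'dstuy'
They match.

Yes


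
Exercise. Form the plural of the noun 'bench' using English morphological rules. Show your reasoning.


Apply rule: Add -es (sibilant/fricative ending). 'bench' becomes 'benches'.

benches


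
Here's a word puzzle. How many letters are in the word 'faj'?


Spell out 'faj' and number each letter: f(1), a(2), j(3). Total: 3 letters.

3


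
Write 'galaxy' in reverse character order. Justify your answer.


Reverse 'galaxy' character by character: 'yxalag'.

yxalag


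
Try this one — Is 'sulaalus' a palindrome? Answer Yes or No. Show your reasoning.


Forward: 'sulaalus'
Reversed: 'sulaalus'
They are identical.

Yes


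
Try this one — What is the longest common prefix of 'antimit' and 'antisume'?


Compare from the start: 4 characters match: 'anti'. Mismatch at position 5: 'm' vs 's'.

anti


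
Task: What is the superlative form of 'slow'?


Apply superlative formation (add -est): 'slow' -> 'slowest'.

slowest


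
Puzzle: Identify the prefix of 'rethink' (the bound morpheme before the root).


The word 'rethink' = 're' (prefix) + 'think' (root). The prefix is 're'.

re


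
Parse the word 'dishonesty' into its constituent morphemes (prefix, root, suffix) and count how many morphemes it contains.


Step 1: Identify prefix: 'dis' (meaning: not/apart)
Step 2: Identify root: 'honest'
Step 3: Identify suffix(es): 'y'
Decomposition: dis- (prefix: not/apart) + honest (root) + -y (suffix: quality)
Total morphemes: 3

3 morphemes (dis- (prefix: not/apart) + honest (root) + -y (suffix: quality))


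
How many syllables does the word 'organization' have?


Break 'organization' into syllables: or-gan-i-za-tion -> or | gan | i | za | tion = 5 syllables

5 syllables


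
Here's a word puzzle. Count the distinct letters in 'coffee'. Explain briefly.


Unique letters in 'coffee': {c, e, f, o} = 4 distinct letters.

4


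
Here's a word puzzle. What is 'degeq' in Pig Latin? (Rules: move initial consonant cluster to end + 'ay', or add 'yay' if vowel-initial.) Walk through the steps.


'degeq': move consonant cluster 'd' to end and add 'ay': 'egeqday'.

egeqday


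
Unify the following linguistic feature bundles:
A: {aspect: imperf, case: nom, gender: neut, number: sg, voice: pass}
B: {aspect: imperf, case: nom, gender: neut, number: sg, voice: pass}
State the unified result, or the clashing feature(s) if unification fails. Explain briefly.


Compare features:
aspect: A=imperf vs B=imperf -> unified: imperf
case: A=nom vs B=nom -> unified: nom
gender: A=neut vs B=neut -> unified: neut
number: A=sg vs B=sg -> unified: sg
voice: A=pass vs B=pass -> unified: pass
No clashes found.

Unified: {aspect: imperf, case: nom, gender: neut, number: sg, voice: pass}


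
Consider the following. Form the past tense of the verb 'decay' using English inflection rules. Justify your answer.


Apply rule: Add -ed. 'decay' becomes 'decayed'.

decayed


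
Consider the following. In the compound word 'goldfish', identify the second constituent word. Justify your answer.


Split 'goldfish' into 'gold' + 'fish'. The second part is 'fish'.

fish


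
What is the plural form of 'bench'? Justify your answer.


Apply rule: Add -es (sibilant/fricative ending). 'bench' becomes 'benches'.

benches


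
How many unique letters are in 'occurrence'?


Unique letters in 'occurrence': {c, e, n, o, r, u} = 6 distinct letters.

6


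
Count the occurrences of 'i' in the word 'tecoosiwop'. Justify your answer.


Letter 'i' in 'tecoosiwop': found at position(s) 7 = 1 occurrence(s).

1


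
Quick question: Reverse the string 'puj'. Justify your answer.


Reverse 'puj' character by character: 'jup'.

jup


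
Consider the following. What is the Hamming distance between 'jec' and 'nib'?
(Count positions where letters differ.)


Alignment:
Position 1: 'j' vs 'n' = DIFFER
Position 2: 'e' vs 'i' = DIFFER
Position 3: 'c' vs 'b' = DIFFER
Total differences: 3

3


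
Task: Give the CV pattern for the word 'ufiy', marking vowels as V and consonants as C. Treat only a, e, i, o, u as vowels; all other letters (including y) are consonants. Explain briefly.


Letter mapping: u = V, f = C, i = V, y = C.

VCVC


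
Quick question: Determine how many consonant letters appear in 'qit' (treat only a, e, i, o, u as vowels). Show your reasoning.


Consonants in 'qit': q, t = 2 consonants.

2


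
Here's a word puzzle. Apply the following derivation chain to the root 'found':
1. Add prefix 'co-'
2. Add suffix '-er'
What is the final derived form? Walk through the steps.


Step 1: Add prefix 'co-' to 'found' = 'cofound'
Step 2: Add suffix '-er' to 'cofound' = 'cofounder'

cofounder


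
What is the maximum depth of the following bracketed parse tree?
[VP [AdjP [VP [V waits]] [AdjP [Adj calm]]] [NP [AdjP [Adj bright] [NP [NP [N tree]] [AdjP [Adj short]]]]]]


Count bracket nesting levels:
'[' at pos 0: depth = 1
'[' at pos 4: depth = 2
'[' at pos 10: depth = 3
'[' at pos 14: depth = 4
'[' at pos 25: depth = 3
'[' at pos 31: depth = 4
'[' at pos 44: depth = 2
'[' at pos 48: depth = 3
'[' at pos 54: depth = 4
'[' at pos 67: depth = 4
'[' at pos 71: depth = 5
'[' at pos 75: depth = 6
'[' at pos 85: depth = 5
'[' at pos 91: depth = 6
Maximum depth reached: 6

6


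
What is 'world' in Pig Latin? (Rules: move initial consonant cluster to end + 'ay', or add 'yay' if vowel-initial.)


'world': move consonant cluster 'w' to end and add 'ay': 'orldway'.

orldway


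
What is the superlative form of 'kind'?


Apply superlative formation (add -est): 'kind' -> 'kindest'.

kindest


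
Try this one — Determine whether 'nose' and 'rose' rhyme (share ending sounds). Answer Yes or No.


Rime (stressed vowel + following sounds) of 'nose': -ose = /oʊz/
Rime of 'rose': -ose = /oʊz/
/oʊz/ and /oʊz/ are the same ending sound, so the words rhyme.

Yes


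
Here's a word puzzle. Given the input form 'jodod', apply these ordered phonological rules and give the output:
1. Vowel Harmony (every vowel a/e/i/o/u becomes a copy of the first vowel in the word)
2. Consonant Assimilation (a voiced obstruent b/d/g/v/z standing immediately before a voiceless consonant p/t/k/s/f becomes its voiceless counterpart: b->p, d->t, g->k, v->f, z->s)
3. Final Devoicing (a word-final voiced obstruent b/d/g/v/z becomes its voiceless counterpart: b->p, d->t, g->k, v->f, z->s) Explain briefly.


Starting form: 'jodod'
Rule 1: Vowel Harmony: all vowels already match. No change.
Rule 2: Consonant Assimilation: no voiced obstruent (b/d/g/v/z) stands immediately before a voiceless consonant (p/t/k/s/f). No change.
Rule 3: Final Devoicing: word-final voiced obstruent 'd' becomes voiceless 't'. 'jodod' -> 'jodot'
Final form: 'jodot'

jodot


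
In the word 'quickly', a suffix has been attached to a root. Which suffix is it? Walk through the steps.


The word 'quickly' = 'quick' (root) + '-ly' (suffix). The suffix is '-ly'.

ly


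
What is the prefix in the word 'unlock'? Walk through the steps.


The word 'unlock' = 'un' (prefix) + 'lock' (root). The prefix is 'un'.

un


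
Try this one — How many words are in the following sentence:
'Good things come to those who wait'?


Split into words: Good | things | come | to | those | who | wait = 7 words.

7


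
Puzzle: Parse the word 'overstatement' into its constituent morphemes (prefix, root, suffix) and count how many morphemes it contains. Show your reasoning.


Step 1: Identify prefix: 'over' (meaning: excessively)
Step 2: Identify root: 'state'
Step 3: Identify suffix(es): 'ment'
Decomposition: over- (prefix: excessively) + state (root) + -ment (suffix: action/result)
Total morphemes: 3

3 morphemes (over- (prefix: excessively) + state (root) + -ment (suffix: action/result))


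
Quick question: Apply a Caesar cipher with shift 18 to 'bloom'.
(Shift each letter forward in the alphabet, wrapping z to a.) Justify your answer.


Shift each letter by 18: b -> t, l -> d, o -> g, o -> g, m -> e. Result: 'tdgge'.

tdgge


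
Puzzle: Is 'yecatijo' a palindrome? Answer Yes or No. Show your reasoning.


Forward: 'yecatijo'
Reversed: 'ojitacey'
They differ.

No


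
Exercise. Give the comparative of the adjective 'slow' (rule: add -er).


Apply comparative formation (add -er): 'slow' -> 'slower'.

slower


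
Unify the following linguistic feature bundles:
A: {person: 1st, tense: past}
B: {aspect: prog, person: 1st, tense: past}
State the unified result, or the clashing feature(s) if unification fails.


Compare features:
aspect: A=_ vs B=prog -> unified: prog
person: A=1st vs B=1st -> unified: 1st
tense: A=past vs B=past -> unified: past
No clashes found.

Unified: {aspect: prog, person: 1st, tense: past}


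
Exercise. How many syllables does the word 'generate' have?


Break 'generate' into syllables: gen-er-ate -> gen | er | ate = 3 syllables

3 syllables


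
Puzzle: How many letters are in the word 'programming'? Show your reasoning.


Spell out 'programming' and number each letter: p(1), r(2), o(3), g(4), r(5), a(6), m(7), m(8), i(9), n(10), g(11). Total: 11 letters.

11


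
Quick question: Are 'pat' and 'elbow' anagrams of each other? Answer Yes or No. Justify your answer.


Sorted letters of 'pat': 'apt'
Sorted letters of 'elbow': 'below'
They do not match.

No


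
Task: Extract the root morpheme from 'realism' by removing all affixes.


Remove suffix '-ism' from 'realism' to get root 'real'.

real


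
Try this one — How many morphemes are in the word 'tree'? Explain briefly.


Decomposition: tree (free morpheme) = 1 morpheme(s)

1 morphemes


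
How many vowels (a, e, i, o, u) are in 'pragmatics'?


Vowels in 'pragmatics': a, a, i = 3 vowels.

3


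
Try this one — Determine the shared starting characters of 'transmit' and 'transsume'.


Compare from the start: 5 characters match: 'trans'. Mismatch at position 6: 'm' vs 's'.

trans


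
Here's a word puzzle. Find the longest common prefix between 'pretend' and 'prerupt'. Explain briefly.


Compare from the start: 3 characters match: 'pre'. Mismatch at position 4: 't' vs 'r'.

pre


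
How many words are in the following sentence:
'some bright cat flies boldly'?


Split into words: some | bright | cat | flies | boldly = 5 words.

5


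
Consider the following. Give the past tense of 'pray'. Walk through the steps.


Apply rule: Add -ed. 'pray' becomes 'prayed'.

prayed


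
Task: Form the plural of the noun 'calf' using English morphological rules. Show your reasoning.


Apply rule: Change -f to -ves. 'calf' becomes 'calves'.

calves


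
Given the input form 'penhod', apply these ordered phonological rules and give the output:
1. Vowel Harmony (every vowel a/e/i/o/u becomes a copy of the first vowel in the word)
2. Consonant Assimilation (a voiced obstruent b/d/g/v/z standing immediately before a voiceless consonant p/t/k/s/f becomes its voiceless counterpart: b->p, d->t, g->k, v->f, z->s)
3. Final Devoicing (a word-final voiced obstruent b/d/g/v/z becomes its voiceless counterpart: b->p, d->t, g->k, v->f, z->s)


Starting form: 'penhod'
Rule 1: Vowel Harmony: all vowels become 'e' (matching first vowel). 'penhod' -> 'penhed'
Rule 2: Consonant Assimilation: no voiced obstruent (b/d/g/v/z) stands immediately before a voiceless consonant (p/t/k/s/f). No change.
Rule 3: Final Devoicing: word-final voiced obstruent 'd' becomes voiceless 't'. 'penhed' -> 'penhet'
Final form: 'penhet'

penhet


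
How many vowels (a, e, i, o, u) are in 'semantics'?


Vowels in 'semantics': e, a, i = 3 vowels.

3


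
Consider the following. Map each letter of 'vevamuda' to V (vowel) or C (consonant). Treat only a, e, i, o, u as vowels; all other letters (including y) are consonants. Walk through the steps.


Letter mapping: v = C, e = V, v = C, a = V, m = C, u = V, d = C, a = V.

CVCVCVCV


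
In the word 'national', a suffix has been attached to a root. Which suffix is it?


The word 'national' = 'nation' (root) + '-al' (suffix). The suffix is '-al'.

al


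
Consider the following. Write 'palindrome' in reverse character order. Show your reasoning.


Reverse 'palindrome' character by character: 'emordnilap'.

emordnilap


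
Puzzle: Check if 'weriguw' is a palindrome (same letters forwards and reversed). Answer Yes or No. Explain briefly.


Forward: 'weriguw'
Reversed: 'wugirew'
They differ.

No


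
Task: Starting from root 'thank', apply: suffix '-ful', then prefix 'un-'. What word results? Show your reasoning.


Step 1: Add suffix '-ful' to 'thank' = 'thankful'
Step 2: Add prefix 'un-' to 'thankful' = 'unthankful'

unthankful


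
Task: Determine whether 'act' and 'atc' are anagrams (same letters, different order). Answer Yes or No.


Sorted letters of 'act': 'act'
Sorted letters of 'atc': 'act'
They match.

Yes


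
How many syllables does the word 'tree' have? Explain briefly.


Break 'tree' into syllables: tree -> tree = 1 syllable

1 syllable


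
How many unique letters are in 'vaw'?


Unique letters in 'vaw': {a, v, w} = 3 distinct letters.

3


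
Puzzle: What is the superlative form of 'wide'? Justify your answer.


Apply superlative formation (ends in e: add -st): 'wide' -> 'widest'.

widest


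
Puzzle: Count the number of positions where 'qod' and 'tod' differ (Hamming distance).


Alignment:
Position 1: 'q' vs 't' = DIFFER
Position 2: 'o' vs 'o' = match
Position 3: 'd' vs 'd' = match
Total differences: 1

1


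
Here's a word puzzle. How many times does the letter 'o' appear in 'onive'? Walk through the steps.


Letter 'o' in 'onive': found at position(s) 1 = 1 occurrence(s).

1


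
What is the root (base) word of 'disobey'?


Remove prefix 'dis' from 'disobey' to get root 'obey'.

obey


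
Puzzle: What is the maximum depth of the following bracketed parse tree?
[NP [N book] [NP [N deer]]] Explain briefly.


Count bracket nesting levels:
'[' at pos 0: depth = 1
'[' at pos 4: depth = 2
'[' at pos 13: depth = 2
'[' at pos 17: depth = 3
Maximum depth reached: 3

3


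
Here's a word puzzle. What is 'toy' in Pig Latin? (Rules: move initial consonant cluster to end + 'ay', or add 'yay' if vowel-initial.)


'toy': move consonant cluster 't' to end and add 'ay': 'oytay'.

oytay


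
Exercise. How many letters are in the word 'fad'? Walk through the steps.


Spell out 'fad' and number each letter: f(1), a(2), d(3). Total: 3 letters.

3


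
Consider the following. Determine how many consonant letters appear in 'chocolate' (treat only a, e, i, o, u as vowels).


Consonants in 'chocolate': c, h, c, l, t = 5 consonants.

5


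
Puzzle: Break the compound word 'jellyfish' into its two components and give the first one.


Split 'jellyfish' into 'jelly' + 'fish'. The first part is 'jelly'.

jelly


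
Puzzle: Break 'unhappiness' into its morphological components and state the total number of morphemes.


Step 1: Identify prefix: 'un' (meaning: not/reverse)
Step 2: Identify root: 'happy'
Step 3: Identify suffix(es): 'ness'
Decomposition: un- (prefix: not/reverse) + happy (root) + -ness (suffix: state of)
Total morphemes: 3

3 morphemes (un- (prefix: not/reverse) + happy (root) + -ness (suffix: state of))


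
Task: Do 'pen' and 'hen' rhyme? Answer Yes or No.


Rime (stressed vowel + following sounds) of 'pen': -en = /ɛn/
Rime of 'hen': -en = /ɛn/
/ɛn/ and /ɛn/ are the same ending sound, so the words rhyme.

Yes


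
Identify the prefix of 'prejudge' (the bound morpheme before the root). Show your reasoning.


The word 'prejudge' = 'pre' (prefix) + 'judge' (root). The prefix is 'pre'.

pre


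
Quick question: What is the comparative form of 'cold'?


Apply comparative formation (add -er): 'cold' -> 'colder'.

colder


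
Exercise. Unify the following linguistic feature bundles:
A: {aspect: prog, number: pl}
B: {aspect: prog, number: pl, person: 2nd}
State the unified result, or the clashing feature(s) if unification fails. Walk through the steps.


Compare features:
aspect: A=prog vs B=prog -> unified: prog
number: A=pl vs B=pl -> unified: pl
person: A=_ vs B=2nd -> unified: 2nd
No clashes found.

Unified: {aspect: prog, number: pl, person: 2nd}


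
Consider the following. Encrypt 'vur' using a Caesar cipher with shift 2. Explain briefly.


Shift each letter by 2: v -> x, u -> w, r -> t. Result: 'xwt'.

xwt


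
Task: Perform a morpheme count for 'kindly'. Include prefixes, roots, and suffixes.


Decomposition: kind (root) + -ly (suffix) = 2 morpheme(s)

2 morphemes


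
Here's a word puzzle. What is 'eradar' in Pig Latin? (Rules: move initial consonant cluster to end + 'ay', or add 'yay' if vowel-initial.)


'eradar' starts with a vowel, so add 'yay': 'eradaryay'.

eradaryay


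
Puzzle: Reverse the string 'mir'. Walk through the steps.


Reverse 'mir' character by character: 'rim'.

rim


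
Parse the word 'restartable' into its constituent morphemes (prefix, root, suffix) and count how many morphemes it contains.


Step 1: Identify prefix: 're' (meaning: again)
Step 2: Identify root: 'start'
Step 3: Identify suffix(es): 'able'
Decomposition: re- (prefix: again) + start (root) + -able (suffix: capable of)
Total morphemes: 3

3 morphemes (re- (prefix: again) + start (root) + -able (suffix: capable of))


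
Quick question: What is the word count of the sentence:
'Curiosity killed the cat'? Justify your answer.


Split into words: Curiosity | killed | the | cat = 4 words.

4


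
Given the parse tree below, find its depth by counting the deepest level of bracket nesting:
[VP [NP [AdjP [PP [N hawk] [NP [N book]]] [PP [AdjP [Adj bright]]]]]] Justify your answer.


Count bracket nesting levels:
'[' at pos 0: depth = 1
'[' at pos 4: depth = 2
'[' at pos 8: depth = 3
'[' at pos 14: depth = 4
'[' at pos 18: depth = 5
'[' at pos 27: depth = 5
'[' at pos 31: depth = 6
'[' at pos 42: depth = 4
'[' at pos 46: depth = 5
'[' at pos 52: depth = 6
Maximum depth reached: 6

6


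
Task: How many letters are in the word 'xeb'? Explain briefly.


Spell out 'xeb' and number each letter: x(1), e(2), b(3). Total: 3 letters.

3


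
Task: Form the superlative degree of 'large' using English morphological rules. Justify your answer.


Apply superlative formation (ends in e: add -st): 'large' -> 'largest'.

largest


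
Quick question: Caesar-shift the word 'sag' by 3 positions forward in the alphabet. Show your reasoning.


Shift each letter by 3: s -> v, a -> d, g -> j. Result: 'vdj'.

vdj


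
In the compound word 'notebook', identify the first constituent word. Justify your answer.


Split 'notebook' into 'note' + 'book'. The first part is 'note'.

note


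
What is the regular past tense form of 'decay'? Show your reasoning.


Apply rule: Add -ed. 'decay' becomes 'decayed'.

decayed


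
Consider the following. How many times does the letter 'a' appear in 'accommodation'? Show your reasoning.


Letter 'a' in 'accommodation': found at position(s) 1, 9 = 2 occurrence(s).

2


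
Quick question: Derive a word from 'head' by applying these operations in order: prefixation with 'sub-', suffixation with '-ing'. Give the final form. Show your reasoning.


Step 1: Add prefix 'sub-' to 'head' = 'subhead'
Step 2: Add suffix '-ing' to 'subhead' = 'subheading'

subheading


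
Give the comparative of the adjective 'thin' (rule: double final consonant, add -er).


Apply comparative formation (double final consonant, add -er): 'thin' -> 'thinner'.

thinner


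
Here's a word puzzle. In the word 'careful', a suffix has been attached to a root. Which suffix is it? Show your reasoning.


The word 'careful' = 'care' (root) + '-ful' (suffix). The suffix is '-ful'.

ful


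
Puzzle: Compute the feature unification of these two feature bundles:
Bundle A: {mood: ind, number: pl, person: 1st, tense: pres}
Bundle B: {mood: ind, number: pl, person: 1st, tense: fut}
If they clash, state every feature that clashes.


Compare features:
mood: A=ind vs B=ind -> unified: ind
number: A=pl vs B=pl -> unified: pl
person: A=1st vs B=1st -> unified: 1st
tense: A=pres vs B=fut -> CLASH
Clash detected on feature 'tense' (pres vs fut); unification fails.

CLASH on 'tense' (pres vs fut)


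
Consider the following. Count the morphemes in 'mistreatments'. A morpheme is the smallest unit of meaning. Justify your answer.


Decomposition: mis- (prefix) + treat (root) + -ment (suffix) + -s (plural) = 4 morpheme(s)

4 morphemes


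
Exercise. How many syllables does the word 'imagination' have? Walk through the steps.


Break 'imagination' into syllables: i-mag-i-na-tion -> i | mag | i | na | tion = 5 syllables

5 syllables


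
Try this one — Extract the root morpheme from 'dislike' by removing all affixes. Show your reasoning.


Remove prefix 'dis' from 'dislike' to get root 'like'.

like


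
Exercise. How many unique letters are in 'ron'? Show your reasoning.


Unique letters in 'ron': {n, o, r} = 3 distinct letters.

3


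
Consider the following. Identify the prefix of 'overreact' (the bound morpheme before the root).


The word 'overreact' = 'over' (prefix) + 'react' (root). The prefix is 'over'.

over


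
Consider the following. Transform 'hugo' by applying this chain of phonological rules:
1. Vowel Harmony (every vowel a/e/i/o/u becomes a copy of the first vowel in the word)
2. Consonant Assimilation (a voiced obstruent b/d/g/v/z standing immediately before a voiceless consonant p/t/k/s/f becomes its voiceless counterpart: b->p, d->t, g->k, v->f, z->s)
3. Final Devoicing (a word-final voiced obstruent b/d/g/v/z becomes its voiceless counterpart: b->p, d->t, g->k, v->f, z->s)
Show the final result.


Starting form: 'hugo'
Rule 1: Vowel Harmony: all vowels become 'u' (matching first vowel). 'hugo' -> 'hugu'
Rule 2: Consonant Assimilation: no voiced obstruent (b/d/g/v/z) stands immediately before a voiceless consonant (p/t/k/s/f). No change.
Rule 3: Final Devoicing: the word ends in the vowel 'u', not a consonant. No change.
Final form: 'hugu'

hugu


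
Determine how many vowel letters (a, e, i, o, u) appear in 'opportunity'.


Vowels in 'opportunity': o, o, u, i = 4 vowels.

4


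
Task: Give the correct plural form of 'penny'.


Apply rule: Change -y to -ies (consonant + y). 'penny' becomes 'pennies'.

pennies


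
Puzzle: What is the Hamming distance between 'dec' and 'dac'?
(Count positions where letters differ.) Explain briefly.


Alignment:
Position 1: 'd' vs 'd' = match
Position 2: 'e' vs 'a' = DIFFER
Position 3: 'c' vs 'c' = match
Total differences: 1

1


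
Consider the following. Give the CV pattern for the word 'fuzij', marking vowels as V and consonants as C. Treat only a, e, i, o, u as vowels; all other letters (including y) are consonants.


Letter mapping: f = C, u = V, z = C, i = V, j = C.

CVCVC


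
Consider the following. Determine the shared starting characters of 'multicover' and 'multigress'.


Compare from the start: 5 characters match: 'multi'. Mismatch at position 6: 'c' vs 'g'.

multi


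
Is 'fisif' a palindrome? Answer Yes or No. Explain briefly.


Forward: 'fisif'
Reversed: 'fisif'
They are identical.

Yes


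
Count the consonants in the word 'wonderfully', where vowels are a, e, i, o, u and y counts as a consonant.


Consonants in 'wonderfully': w, n, d, r, f, l, l, y = 8 consonants.

8


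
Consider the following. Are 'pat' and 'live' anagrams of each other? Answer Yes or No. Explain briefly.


Sorted letters of 'pat': 'apt'
Sorted letters of 'live': 'eilv'
They do not match.

No


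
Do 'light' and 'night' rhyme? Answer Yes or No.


Rime (stressed vowel + following sounds) of 'light': -ight = /aɪt/
Rime of 'night': -ight = /aɪt/
/aɪt/ and /aɪt/ are the same ending sound, so the words rhyme.

Yes


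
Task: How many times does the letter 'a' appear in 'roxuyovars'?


Letter 'a' in 'roxuyovars': found at position(s) 8 = 1 occurrence(s).

1


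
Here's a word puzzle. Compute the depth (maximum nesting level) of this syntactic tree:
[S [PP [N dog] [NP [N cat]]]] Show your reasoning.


Count bracket nesting levels:
'[' at pos 0: depth = 1
'[' at pos 3: depth = 2
'[' at pos 7: depth = 3
'[' at pos 15: depth = 3
'[' at pos 19: depth = 4
Maximum depth reached: 4

4


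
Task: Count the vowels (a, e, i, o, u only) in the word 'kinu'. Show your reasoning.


Vowels in 'kinu': i, u = 2 vowels.

2


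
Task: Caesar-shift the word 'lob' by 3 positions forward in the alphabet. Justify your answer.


Shift each letter by 3: l -> o, o -> r, b -> e. Result: 'ore'.

ore


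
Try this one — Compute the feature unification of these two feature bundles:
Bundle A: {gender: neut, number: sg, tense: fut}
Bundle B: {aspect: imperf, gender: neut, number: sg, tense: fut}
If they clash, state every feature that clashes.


Compare features:
aspect: A=_ vs B=imperf -> unified: imperf
gender: A=neut vs B=neut -> unified: neut
number: A=sg vs B=sg -> unified: sg
tense: A=fut vs B=fut -> unified: fut
No clashes found.

Unified: {aspect: imperf, gender: neut, number: sg, tense: fut}


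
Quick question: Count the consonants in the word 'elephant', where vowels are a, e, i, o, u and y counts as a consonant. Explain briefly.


Consonants in 'elephant': l, p, h, n, t = 5 consonants.

5


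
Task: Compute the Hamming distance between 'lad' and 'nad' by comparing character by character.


Alignment:
Position 1: 'l' vs 'n' = DIFFER
Position 2: 'a' vs 'a' = match
Position 3: 'd' vs 'd' = match
Total differences: 1

1


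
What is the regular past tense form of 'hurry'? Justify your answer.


Apply rule: Change -y to -ied. 'hurry' becomes 'hurried'.

hurried


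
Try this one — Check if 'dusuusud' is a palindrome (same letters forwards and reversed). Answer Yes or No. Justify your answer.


Forward: 'dusuusud'
Reversed: 'dusuusud'
They are identical.

Yes


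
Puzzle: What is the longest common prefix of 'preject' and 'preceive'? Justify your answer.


Compare from the start: 3 characters match: 'pre'. Mismatch at position 4: 'j' vs 'c'.

pre


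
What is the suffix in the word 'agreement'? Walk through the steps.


The word 'agreement' = 'agree' (root) + '-ment' (suffix). The suffix is '-ment'.

ment


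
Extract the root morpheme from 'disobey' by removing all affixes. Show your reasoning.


Remove prefix 'dis' from 'disobey' to get root 'obey'.

obey


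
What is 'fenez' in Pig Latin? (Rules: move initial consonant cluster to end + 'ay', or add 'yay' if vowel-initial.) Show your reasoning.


'fenez': move consonant cluster 'f' to end and add 'ay': 'enezfay'.

enezfay


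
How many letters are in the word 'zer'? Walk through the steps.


Spell out 'zer' and number each letter: z(1), e(2), r(3). Total: 3 letters.

3


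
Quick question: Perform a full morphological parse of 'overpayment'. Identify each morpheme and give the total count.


Step 1: Identify prefix: 'over' (meaning: excessively)
Step 2: Identify root: 'pay'
Step 3: Identify suffix(es): 'ment'
Decomposition: over- (prefix: excessively) + pay (root) + -ment (suffix: action/result)
Total morphemes: 3

3 morphemes (over- (prefix: excessively) + pay (root) + -ment (suffix: action/result))


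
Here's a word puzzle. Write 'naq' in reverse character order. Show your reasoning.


Reverse 'naq' character by character: 'qan'.

qan


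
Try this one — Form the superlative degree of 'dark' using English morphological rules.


Apply superlative formation (add -est): 'dark' -> 'darkest'.

darkest


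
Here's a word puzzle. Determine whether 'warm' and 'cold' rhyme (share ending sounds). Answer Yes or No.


Rime (stressed vowel + following sounds) of 'warm': -arm = /ɔːrm/
Rime of 'cold': -old = /oʊld/
/ɔːrm/ and /oʊld/ are different ending sounds, so the words do not rhyme.

No


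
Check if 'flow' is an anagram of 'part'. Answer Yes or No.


Sorted letters of 'flow': 'flow'
Sorted letters of 'part': 'aprt'
They do not match.

No


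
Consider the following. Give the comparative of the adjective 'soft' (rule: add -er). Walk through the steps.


Apply comparative formation (add -er): 'soft' -> 'softer'.

softer


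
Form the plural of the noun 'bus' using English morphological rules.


Apply rule: Add -es (sibilant/fricative ending). 'bus' becomes 'buses'.

buses


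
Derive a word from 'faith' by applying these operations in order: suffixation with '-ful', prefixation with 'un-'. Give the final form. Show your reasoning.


Step 1: Add suffix '-ful' to 'faith' = 'faithful'
Step 2: Add prefix 'un-' to 'faithful' = 'unfaithful'

unfaithful


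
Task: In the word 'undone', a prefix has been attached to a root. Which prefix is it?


The word 'undone' = 'un' (prefix) + 'done' (root). The prefix is 'un'.

un


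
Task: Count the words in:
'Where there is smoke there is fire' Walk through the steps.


Split into words: Where | there | is | smoke | there | is | fire = 7 words.

7


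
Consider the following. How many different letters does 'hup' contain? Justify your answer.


Unique letters in 'hup': {h, p, u} = 3 distinct letters.

3


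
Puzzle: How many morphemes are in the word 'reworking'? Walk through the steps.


Decomposition: re- (prefix) + work (root) + -ing (suffix) = 3 morpheme(s)

3 morphemes


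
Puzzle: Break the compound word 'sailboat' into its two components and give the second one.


Split 'sailboat' into 'sail' + 'boat'. The second part is 'boat'.

boat


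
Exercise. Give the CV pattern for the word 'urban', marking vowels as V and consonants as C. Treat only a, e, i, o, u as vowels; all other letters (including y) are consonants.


Letter mapping: u = V, r = C, b = C, a = V, n = C.

VCCVC
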